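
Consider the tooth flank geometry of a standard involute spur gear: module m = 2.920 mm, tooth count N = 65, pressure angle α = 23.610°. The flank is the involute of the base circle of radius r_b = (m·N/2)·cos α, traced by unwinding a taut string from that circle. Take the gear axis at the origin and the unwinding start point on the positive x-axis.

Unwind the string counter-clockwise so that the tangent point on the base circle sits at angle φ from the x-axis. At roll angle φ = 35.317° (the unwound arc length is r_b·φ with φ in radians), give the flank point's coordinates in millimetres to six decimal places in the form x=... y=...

x=101.939229 y=6.533883

pitch radius r_p = m·N/2 = 2.920·65/2 = 94.900000
base radius r_b = r_p·cos α = 94.900000·cos 23.610° = 86.956191
roll angle φ = 35.317° = 0.61639793 rad
x = r_b·(cos φ + φ·sin φ) = 86.956191·(0.81596610 + 0.61639793·0.57809975) = 101.939229
y = r_b·(sin φ − φ·cos φ) = 86.956191·(0.57809975 − 0.61639793·0.81596610) = 6.533883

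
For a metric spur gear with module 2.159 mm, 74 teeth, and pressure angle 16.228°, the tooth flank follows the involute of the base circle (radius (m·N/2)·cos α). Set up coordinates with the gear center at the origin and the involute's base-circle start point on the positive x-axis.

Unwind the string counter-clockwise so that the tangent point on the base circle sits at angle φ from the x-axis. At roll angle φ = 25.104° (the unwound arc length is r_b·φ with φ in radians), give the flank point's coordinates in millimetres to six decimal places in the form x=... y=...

pitch radius r_p = m·N/2 = 2.159·74/2 = 79.883000
base radius r_b = r_p·cos α = 79.883000·cos 16.228° = 76.700240
roll angle φ = 25.104° = 0.43814746 rad
x = r_b·(cos φ + φ·sin φ) = 76.700240·(0.90553918 + 0.43814746·0.42426264) = 83.712849
y = r_b·(sin φ − φ·cos φ) = 76.700240·(0.42426264 − 0.43814746·0.90553918) = 2.109483

x=83.712849 y=2.109483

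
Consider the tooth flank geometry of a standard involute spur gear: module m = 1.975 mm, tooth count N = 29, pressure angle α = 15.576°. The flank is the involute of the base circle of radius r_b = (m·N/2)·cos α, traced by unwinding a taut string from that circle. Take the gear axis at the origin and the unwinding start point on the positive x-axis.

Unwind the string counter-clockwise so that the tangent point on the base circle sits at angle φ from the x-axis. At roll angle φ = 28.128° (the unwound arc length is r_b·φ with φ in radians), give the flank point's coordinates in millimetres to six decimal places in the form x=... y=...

pitch radius r_p = m·N/2 = 1.975·29/2 = 28.637500
base radius r_b = r_p·cos α = 28.637500·cos 15.576° = 27.585791
roll angle φ = 28.128° = 0.49092621 rad
x = r_b·(cos φ + φ·sin φ) = 27.585791·(0.88189658 + 0.49092621·0.47144291) = 30.712372
y = r_b·(sin φ − φ·cos φ) = 27.585791·(0.47144291 − 0.49092621·0.88189658) = 1.061964

x=30.712372 y=1.061964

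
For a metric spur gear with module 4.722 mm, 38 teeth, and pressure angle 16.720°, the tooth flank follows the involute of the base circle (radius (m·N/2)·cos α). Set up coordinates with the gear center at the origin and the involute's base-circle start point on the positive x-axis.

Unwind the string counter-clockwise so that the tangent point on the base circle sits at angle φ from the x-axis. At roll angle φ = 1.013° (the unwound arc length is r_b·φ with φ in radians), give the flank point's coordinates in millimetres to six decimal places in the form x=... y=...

x=85.938342 y=0.000158

pitch radius r_p = m·N/2 = 4.722·38/2 = 89.718000
base radius r_b = r_p·cos α = 89.718000·cos 16.720° = 85.924914
roll angle φ = 1.013° = 0.01768019 rad
x = r_b·(cos φ + φ·sin φ) = 85.924914·(0.99984371 + 0.01768019·0.01767926) = 85.938342
y = r_b·(sin φ − φ·cos φ) = 85.924914·(0.01767926 − 0.01768019·0.99984371) = 0.000158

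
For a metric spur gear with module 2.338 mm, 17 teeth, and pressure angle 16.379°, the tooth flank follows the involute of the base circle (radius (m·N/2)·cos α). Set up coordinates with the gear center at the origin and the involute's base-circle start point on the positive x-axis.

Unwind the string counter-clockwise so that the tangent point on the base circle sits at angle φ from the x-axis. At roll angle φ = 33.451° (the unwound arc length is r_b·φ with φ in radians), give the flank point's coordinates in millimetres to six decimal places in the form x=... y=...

x=22.044279 y=1.222174

pitch radius r_p = m·N/2 = 2.338·17/2 = 19.873000
base radius r_b = r_p·cos α = 19.873000·cos 16.379° = 19.066502
roll angle φ = 33.451° = 0.58383009 rad
x = r_b·(cos φ + φ·sin φ) = 19.066502·(0.83435754 + 0.58383009·0.55122363) = 22.044279
y = r_b·(sin φ − φ·cos φ) = 19.066502·(0.55122363 − 0.58383009·0.83435754) = 1.222174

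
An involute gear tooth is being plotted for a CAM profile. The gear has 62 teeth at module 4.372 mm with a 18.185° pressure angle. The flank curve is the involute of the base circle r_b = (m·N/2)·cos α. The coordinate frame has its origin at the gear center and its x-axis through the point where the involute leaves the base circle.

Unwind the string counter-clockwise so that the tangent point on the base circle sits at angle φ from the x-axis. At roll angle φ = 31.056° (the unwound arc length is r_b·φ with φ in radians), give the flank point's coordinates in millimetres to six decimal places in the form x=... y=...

pitch radius r_p = m·N/2 = 4.372·62/2 = 135.532000
base radius r_b = r_p·cos α = 135.532000·cos 18.185° = 128.762690
roll angle φ = 31.056° = 0.54202945 rad
x = r_b·(cos φ + φ·sin φ) = 128.762690·(0.85666350 + 0.54202945·0.51587561) = 146.310891
y = r_b·(sin φ − φ·cos φ) = 128.762690·(0.51587561 − 0.54202945·0.85666350) = 6.636270

x=146.310891 y=6.636270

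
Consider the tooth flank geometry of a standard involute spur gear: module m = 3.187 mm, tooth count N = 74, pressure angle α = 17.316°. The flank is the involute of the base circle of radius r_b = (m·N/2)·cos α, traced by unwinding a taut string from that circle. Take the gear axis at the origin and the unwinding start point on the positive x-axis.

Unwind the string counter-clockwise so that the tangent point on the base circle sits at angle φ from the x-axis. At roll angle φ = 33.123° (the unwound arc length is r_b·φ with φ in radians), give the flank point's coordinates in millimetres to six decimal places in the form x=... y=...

x=129.843402 y=7.010614

pitch radius r_p = m·N/2 = 3.187·74/2 = 117.919000
base radius r_b = r_p·cos α = 117.919000·cos 17.316° = 112.574642
roll angle φ = 33.123° = 0.57810541 rad
x = r_b·(cos φ + φ·sin φ) = 112.574642·(0.83749943 + 0.57810541·0.54643820) = 129.843402
y = r_b·(sin φ − φ·cos φ) = 112.574642·(0.54643820 − 0.57810541·0.83749943) = 7.010614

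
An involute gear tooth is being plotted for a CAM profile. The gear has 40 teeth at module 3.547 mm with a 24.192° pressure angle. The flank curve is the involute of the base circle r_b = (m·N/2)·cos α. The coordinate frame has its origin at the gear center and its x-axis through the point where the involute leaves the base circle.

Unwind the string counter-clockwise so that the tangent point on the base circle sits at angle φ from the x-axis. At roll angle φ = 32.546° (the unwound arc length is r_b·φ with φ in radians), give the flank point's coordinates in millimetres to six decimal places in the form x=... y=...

x=74.322461 y=3.827330

pitch radius r_p = m·N/2 = 3.547·40/2 = 70.940000
base radius r_b = r_p·cos α = 70.940000·cos 24.192° = 64.709861
roll angle φ = 32.546° = 0.56803486 rad
x = r_b·(cos φ + φ·sin φ) = 64.709861·(0.84295980 + 0.56803486·0.53797655) = 74.322461
y = r_b·(sin φ − φ·cos φ) = 64.709861·(0.53797655 − 0.56803486·0.84295980) = 3.827330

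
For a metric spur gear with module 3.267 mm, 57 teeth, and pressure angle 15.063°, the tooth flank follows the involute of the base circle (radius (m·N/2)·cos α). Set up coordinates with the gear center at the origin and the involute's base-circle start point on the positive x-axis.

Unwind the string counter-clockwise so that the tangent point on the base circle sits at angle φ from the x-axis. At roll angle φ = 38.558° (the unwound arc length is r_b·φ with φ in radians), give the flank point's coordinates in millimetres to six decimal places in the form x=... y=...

x=108.021897 y=8.727031

pitch radius r_p = m·N/2 = 3.267·57/2 = 93.109500
base radius r_b = r_p·cos α = 93.109500·cos 15.063° = 89.910319
roll angle φ = 38.558° = 0.67296405 rad
x = r_b·(cos φ + φ·sin φ) = 89.910319·(0.78197759 + 0.67296405·0.62330654) = 108.021897
y = r_b·(sin φ − φ·cos φ) = 89.910319·(0.62330654 − 0.67296405·0.78197759) = 8.727031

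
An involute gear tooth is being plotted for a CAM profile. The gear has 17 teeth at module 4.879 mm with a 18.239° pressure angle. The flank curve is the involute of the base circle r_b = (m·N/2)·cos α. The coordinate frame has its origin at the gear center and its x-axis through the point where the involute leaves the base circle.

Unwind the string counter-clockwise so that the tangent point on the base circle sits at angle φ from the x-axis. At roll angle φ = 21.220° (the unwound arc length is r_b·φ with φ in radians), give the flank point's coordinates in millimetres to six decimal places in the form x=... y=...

x=41.997348 y=0.657872

pitch radius r_p = m·N/2 = 4.879·17/2 = 41.471500
base radius r_b = r_p·cos α = 41.471500·cos 18.239° = 39.387940
roll angle φ = 21.220° = 0.37035887 rad
x = r_b·(cos φ + φ·sin φ) = 39.387940·(0.93219751 + 0.37035887·0.36194999) = 41.997348
y = r_b·(sin φ − φ·cos φ) = 39.387940·(0.36194999 − 0.37035887·0.93219751) = 0.657872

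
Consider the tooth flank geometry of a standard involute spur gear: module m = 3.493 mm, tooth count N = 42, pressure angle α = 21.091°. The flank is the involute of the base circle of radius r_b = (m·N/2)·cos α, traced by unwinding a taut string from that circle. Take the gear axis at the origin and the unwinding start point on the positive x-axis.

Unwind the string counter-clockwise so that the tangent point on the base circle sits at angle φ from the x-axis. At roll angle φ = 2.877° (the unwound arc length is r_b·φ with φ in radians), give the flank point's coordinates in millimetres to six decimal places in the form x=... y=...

pitch radius r_p = m·N/2 = 3.493·42/2 = 73.353000
base radius r_b = r_p·cos α = 73.353000·cos 21.091° = 68.439088
roll angle φ = 2.877° = 0.05021312 rad
x = r_b·(cos φ + φ·sin φ) = 68.439088·(0.99873959 + 0.05021312·0.05019202) = 68.525313
y = r_b·(sin φ − φ·cos φ) = 68.439088·(0.05019202 − 0.05021312·0.99873959) = 0.002888

x=68.525313 y=0.002888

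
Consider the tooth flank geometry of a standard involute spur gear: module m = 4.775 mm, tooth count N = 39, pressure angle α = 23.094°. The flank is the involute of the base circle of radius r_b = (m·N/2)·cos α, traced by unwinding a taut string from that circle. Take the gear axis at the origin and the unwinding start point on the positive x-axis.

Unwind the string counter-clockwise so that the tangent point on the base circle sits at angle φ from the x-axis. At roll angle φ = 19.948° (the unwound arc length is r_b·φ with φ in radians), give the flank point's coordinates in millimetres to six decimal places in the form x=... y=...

pitch radius r_p = m·N/2 = 4.775·39/2 = 93.112500
base radius r_b = r_p·cos α = 93.112500·cos 23.094° = 85.650704
roll angle φ = 19.948° = 0.34815828 rad
x = r_b·(cos φ + φ·sin φ) = 85.650704·(0.94000264 + 0.34815828·0.34116716) = 90.685494
y = r_b·(sin φ − φ·cos φ) = 85.650704·(0.34116716 − 0.34815828·0.94000264) = 1.190327

x=90.685494 y=1.190327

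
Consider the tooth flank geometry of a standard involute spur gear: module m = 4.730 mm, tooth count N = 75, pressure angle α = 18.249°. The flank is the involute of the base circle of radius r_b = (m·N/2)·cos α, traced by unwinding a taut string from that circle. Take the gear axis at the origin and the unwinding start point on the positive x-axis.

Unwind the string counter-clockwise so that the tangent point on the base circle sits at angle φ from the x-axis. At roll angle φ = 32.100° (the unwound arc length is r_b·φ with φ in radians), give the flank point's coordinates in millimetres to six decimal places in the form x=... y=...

pitch radius r_p = m·N/2 = 4.730·75/2 = 177.375000
base radius r_b = r_p·cos α = 177.375000·cos 18.249° = 168.453852
roll angle φ = 32.100° = 0.56025069 rad
x = r_b·(cos φ + φ·sin φ) = 168.453852·(0.84712192 + 0.56025069·0.53139858) = 192.852429
y = r_b·(sin φ − φ·cos φ) = 168.453852·(0.53139858 − 0.56025069·0.84712192) = 9.567832

x=192.852429 y=9.567832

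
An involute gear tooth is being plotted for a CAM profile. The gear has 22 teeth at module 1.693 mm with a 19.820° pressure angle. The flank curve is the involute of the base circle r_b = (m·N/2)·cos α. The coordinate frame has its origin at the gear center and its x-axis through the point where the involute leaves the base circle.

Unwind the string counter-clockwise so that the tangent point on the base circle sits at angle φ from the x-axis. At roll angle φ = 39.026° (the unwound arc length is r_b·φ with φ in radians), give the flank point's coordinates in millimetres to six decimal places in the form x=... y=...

x=21.124537 y=1.761240

pitch radius r_p = m·N/2 = 1.693·22/2 = 18.623000
base radius r_b = r_p·cos α = 18.623000·cos 19.820° = 17.519819
roll angle φ = 39.026° = 0.68113219 rad
x = r_b·(cos φ + φ·sin φ) = 17.519819·(0.77686030 + 0.68113219·0.62967298) = 21.124537
y = r_b·(sin φ − φ·cos φ) = 17.519819·(0.62967298 − 0.68113219·0.77686030) = 1.761240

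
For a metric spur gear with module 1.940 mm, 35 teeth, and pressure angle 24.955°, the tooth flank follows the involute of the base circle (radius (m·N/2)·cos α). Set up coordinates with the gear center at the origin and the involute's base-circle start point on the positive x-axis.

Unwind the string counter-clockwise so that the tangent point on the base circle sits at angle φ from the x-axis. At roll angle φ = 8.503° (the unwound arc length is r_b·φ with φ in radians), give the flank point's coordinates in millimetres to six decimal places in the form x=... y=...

pitch radius r_p = m·N/2 = 1.940·35/2 = 33.950000
base radius r_b = r_p·cos α = 33.950000·cos 24.955° = 30.780409
roll angle φ = 8.503° = 0.14840535 rad
x = r_b·(cos φ + φ·sin φ) = 30.780409·(0.98900812 + 0.14840535·0.14786120) = 31.117501
y = r_b·(sin φ − φ·cos φ) = 30.780409·(0.14786120 − 0.14840535·0.98900812) = 0.033461

x=31.117501 y=0.033461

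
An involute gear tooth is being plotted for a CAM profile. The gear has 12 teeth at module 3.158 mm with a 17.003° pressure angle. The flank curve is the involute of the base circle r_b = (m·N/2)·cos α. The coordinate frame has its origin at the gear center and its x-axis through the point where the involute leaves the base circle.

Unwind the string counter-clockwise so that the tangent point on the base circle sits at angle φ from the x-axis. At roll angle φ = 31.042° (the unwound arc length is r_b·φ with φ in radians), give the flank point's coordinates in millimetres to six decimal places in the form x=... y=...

pitch radius r_p = m·N/2 = 3.158·12/2 = 18.948000
base radius r_b = r_p·cos α = 18.948000·cos 17.003° = 18.119772
roll angle φ = 31.042° = 0.54178511 rad
x = r_b·(cos φ + φ·sin φ) = 18.119772·(0.85678953 + 0.54178511·0.51566627) = 20.587139
y = r_b·(sin φ − φ·cos φ) = 18.119772·(0.51566627 − 0.54178511·0.85678953) = 0.932633

x=20.587139 y=0.932633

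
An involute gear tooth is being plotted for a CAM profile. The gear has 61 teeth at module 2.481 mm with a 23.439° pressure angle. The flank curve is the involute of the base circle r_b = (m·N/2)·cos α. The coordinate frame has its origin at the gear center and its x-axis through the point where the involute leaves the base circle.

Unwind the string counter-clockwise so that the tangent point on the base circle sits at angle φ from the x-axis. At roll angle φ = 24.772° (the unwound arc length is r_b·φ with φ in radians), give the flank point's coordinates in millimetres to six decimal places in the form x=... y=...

x=75.615286 y=1.835605

pitch radius r_p = m·N/2 = 2.481·61/2 = 75.670500
base radius r_b = r_p·cos α = 75.670500·cos 23.439° = 69.426479
roll angle φ = 24.772° = 0.43235296 rad
x = r_b·(cos φ + φ·sin φ) = 69.426479·(0.90798235 + 0.43235296·0.41900841) = 75.615286
y = r_b·(sin φ − φ·cos φ) = 69.426479·(0.41900841 − 0.43235296·0.90798235) = 1.835605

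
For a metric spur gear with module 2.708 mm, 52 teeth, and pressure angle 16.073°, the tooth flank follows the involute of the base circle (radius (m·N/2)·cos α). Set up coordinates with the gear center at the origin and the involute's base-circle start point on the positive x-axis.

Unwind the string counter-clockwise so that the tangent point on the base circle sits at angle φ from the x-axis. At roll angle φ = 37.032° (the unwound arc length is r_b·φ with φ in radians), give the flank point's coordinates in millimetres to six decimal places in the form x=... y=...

pitch radius r_p = m·N/2 = 2.708·52/2 = 70.408000
base radius r_b = r_p·cos α = 70.408000·cos 16.073° = 67.655732
roll angle φ = 37.032° = 0.64633033 rad
x = r_b·(cos φ + φ·sin φ) = 67.655732·(0.79829927 + 0.64633033·0.60226097) = 80.345160
y = r_b·(sin φ − φ·cos φ) = 67.655732·(0.60226097 − 0.64633033·0.79829927) = 5.838415

x=80.345160 y=5.838415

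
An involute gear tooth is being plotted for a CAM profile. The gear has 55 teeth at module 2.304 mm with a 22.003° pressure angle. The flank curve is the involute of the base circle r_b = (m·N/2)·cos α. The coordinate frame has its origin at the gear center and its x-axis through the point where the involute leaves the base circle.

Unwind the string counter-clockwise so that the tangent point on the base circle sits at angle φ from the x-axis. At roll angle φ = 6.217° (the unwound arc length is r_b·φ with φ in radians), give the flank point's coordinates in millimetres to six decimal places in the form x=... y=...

x=59.089935 y=0.024987

pitch radius r_p = m·N/2 = 2.304·55/2 = 63.360000
base radius r_b = r_p·cos α = 63.360000·cos 22.003° = 58.745126
roll angle φ = 6.217° = 0.10850712 rad
x = r_b·(cos φ + φ·sin φ) = 58.745126·(0.99411888 + 0.10850712·0.10829432) = 59.089935
y = r_b·(sin φ − φ·cos φ) = 58.745126·(0.10829432 − 0.10850712·0.99411888) = 0.024987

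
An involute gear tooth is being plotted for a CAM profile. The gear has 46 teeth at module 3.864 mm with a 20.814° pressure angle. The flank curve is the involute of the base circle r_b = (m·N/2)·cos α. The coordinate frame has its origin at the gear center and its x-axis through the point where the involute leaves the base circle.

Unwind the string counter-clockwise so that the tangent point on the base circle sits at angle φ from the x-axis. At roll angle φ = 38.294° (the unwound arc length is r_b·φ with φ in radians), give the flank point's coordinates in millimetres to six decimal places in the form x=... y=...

x=99.605094 y=7.903745

pitch radius r_p = m·N/2 = 3.864·46/2 = 88.872000
base radius r_b = r_p·cos α = 88.872000·cos 20.814° = 83.072114
roll angle φ = 38.294° = 0.66835638 rad
x = r_b·(cos φ + φ·sin φ) = 83.072114·(0.78484127 + 0.66835638·0.61969685) = 99.605094
y = r_b·(sin φ − φ·cos φ) = 83.072114·(0.61969685 − 0.66835638·0.78484127) = 7.903745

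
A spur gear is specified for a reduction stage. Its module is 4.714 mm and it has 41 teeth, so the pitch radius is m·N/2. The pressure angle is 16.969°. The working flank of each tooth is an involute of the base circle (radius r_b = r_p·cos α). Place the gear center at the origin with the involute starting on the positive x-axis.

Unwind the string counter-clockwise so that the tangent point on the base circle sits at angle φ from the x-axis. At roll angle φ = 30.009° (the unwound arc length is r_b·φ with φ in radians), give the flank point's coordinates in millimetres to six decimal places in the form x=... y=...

pitch radius r_p = m·N/2 = 4.714·41/2 = 96.637000
base radius r_b = r_p·cos α = 96.637000·cos 16.969° = 92.429696
roll angle φ = 30.009° = 0.52375586 rad
x = r_b·(cos φ + φ·sin φ) = 92.429696·(0.86594685 + 0.52375586·0.50013603) = 104.251087
y = r_b·(sin φ − φ·cos φ) = 92.429696·(0.50013603 − 0.52375586·0.86594685) = 4.306419

x=104.251087 y=4.306419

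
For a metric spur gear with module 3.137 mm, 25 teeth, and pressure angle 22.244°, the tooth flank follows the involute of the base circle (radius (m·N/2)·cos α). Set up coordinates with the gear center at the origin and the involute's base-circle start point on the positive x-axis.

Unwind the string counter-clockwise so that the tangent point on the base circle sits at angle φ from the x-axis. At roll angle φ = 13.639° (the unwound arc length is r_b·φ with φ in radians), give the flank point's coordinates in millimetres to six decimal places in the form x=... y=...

pitch radius r_p = m·N/2 = 3.137·25/2 = 39.212500
base radius r_b = r_p·cos α = 39.212500·cos 22.244° = 36.294312
roll angle φ = 13.639° = 0.23804546 rad
x = r_b·(cos φ + φ·sin φ) = 36.294312·(0.97180072 + 0.23804546·0.23580365) = 37.308110
y = r_b·(sin φ − φ·cos φ) = 36.294312·(0.23580365 − 0.23804546·0.97180072) = 0.162268

x=37.308110 y=0.162268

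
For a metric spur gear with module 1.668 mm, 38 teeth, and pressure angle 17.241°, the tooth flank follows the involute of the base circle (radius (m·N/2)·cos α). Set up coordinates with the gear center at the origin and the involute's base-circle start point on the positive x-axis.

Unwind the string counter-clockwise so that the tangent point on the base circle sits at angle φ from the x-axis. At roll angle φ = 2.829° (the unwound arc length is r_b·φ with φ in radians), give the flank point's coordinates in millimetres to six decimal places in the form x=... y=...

x=30.304841 y=0.001214

pitch radius r_p = m·N/2 = 1.668·38/2 = 31.692000
base radius r_b = r_p·cos α = 31.692000·cos 17.241° = 30.267968
roll angle φ = 2.829° = 0.04937536 rad
x = r_b·(cos φ + φ·sin φ) = 30.267968·(0.99878128 + 0.04937536·0.04935530) = 30.304841
y = r_b·(sin φ − φ·cos φ) = 30.267968·(0.04935530 − 0.04937536·0.99878128) = 0.001214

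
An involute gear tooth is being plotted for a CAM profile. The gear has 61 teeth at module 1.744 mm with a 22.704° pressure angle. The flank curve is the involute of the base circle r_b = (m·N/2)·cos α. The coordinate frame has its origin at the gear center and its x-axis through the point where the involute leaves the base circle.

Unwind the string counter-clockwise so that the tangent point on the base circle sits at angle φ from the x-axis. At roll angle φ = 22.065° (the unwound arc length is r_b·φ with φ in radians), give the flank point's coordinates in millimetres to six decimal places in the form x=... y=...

pitch radius r_p = m·N/2 = 1.744·61/2 = 53.192000
base radius r_b = r_p·cos α = 53.192000·cos 22.704° = 49.070213
roll angle φ = 22.065° = 0.38510690 rad
x = r_b·(cos φ + φ·sin φ) = 49.070213·(0.92675828 + 0.38510690·0.37565821) = 52.575144
y = r_b·(sin φ − φ·cos φ) = 49.070213·(0.37565821 − 0.38510690·0.92675828) = 0.920420

x=52.575144 y=0.920420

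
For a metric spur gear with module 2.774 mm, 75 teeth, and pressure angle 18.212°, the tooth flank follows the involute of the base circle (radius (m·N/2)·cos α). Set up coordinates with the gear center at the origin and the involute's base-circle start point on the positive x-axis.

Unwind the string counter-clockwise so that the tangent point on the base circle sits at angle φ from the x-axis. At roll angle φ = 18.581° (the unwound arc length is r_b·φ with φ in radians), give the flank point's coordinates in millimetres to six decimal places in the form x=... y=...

pitch radius r_p = m·N/2 = 2.774·75/2 = 104.025000
base radius r_b = r_p·cos α = 104.025000·cos 18.212° = 98.814036
roll angle φ = 18.581° = 0.32429963 rad
x = r_b·(cos φ + φ·sin φ) = 98.814036·(0.94787413 + 0.32429963·0.31864500) = 103.874360
y = r_b·(sin φ − φ·cos φ) = 98.814036·(0.31864500 − 0.32429963·0.94787413) = 1.111635

x=103.874360 y=1.111635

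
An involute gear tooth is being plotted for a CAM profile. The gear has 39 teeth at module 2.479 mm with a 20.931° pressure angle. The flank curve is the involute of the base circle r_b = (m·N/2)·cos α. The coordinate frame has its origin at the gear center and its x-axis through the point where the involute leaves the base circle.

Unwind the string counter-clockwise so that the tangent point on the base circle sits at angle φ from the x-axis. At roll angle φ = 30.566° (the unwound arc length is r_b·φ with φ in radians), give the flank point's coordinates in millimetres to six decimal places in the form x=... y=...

x=51.125507 y=2.220646

pitch radius r_p = m·N/2 = 2.479·39/2 = 48.340500
base radius r_b = r_p·cos α = 48.340500·cos 20.931° = 45.150574
roll angle φ = 30.566° = 0.53347734 rad
x = r_b·(cos φ + φ·sin φ) = 45.150574·(0.86104395 + 0.53347734·0.50853055) = 51.125507
y = r_b·(sin φ − φ·cos φ) = 45.150574·(0.50853055 − 0.53347734·0.86104395) = 2.220646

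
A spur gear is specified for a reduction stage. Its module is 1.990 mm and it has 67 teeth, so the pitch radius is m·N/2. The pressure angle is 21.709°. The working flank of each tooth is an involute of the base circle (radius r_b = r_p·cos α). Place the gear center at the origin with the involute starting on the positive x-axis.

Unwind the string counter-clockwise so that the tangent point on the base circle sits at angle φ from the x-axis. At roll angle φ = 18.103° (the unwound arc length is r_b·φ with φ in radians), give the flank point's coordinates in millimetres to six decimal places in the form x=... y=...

x=64.951557 y=0.644717

pitch radius r_p = m·N/2 = 1.990·67/2 = 66.665000
base radius r_b = r_p·cos α = 66.665000·cos 21.709° = 61.936750
roll angle φ = 18.103° = 0.31595695 rad
x = r_b·(cos φ + φ·sin φ) = 61.936750·(0.95049946 + 0.31595695·0.31072620) = 64.951557
y = r_b·(sin φ − φ·cos φ) = 61.936750·(0.31072620 − 0.31595695·0.95049946) = 0.644717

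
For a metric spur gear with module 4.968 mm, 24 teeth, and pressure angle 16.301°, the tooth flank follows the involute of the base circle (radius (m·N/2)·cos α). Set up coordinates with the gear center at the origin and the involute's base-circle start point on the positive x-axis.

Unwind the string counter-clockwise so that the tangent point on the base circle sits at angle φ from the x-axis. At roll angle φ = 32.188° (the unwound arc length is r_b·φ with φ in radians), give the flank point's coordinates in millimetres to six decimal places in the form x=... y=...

pitch radius r_p = m·N/2 = 4.968·24/2 = 59.616000
base radius r_b = r_p·cos α = 59.616000·cos 16.301° = 57.219460
roll angle φ = 32.188° = 0.56178658 rad
x = r_b·(cos φ + φ·sin φ) = 57.219460·(0.84630475 + 0.56178658·0.53269904) = 65.548778
y = r_b·(sin φ − φ·cos φ) = 57.219460·(0.53269904 − 0.56178658·0.84630475) = 3.276179

x=65.548778 y=3.276179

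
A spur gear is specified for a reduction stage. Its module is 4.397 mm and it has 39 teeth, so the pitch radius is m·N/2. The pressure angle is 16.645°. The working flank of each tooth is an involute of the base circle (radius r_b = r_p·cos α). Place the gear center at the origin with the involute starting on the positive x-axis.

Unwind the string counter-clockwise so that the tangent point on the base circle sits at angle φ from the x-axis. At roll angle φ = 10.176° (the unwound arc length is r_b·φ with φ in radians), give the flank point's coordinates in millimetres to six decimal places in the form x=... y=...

pitch radius r_p = m·N/2 = 4.397·39/2 = 85.741500
base radius r_b = r_p·cos α = 85.741500·cos 16.645° = 82.148751
roll angle φ = 10.176° = 0.17760470 rad
x = r_b·(cos φ + φ·sin φ) = 82.148751·(0.98426970 + 0.17760470·0.17667247) = 83.434179
y = r_b·(sin φ − φ·cos φ) = 82.148751·(0.17667247 − 0.17760470·0.98426970) = 0.152923

x=83.434179 y=0.152923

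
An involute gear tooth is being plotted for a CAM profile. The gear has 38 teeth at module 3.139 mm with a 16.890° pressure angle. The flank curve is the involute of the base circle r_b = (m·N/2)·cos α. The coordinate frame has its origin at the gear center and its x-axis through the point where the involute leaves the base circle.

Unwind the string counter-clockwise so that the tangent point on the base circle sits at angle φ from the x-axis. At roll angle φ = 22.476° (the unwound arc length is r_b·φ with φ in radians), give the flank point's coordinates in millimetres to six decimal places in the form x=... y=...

x=61.291805 y=1.130747

pitch radius r_p = m·N/2 = 3.139·38/2 = 59.641000
base radius r_b = r_p·cos α = 59.641000·cos 16.890° = 57.068344
roll angle φ = 22.476° = 0.39228020 rad
x = r_b·(cos φ + φ·sin φ) = 57.068344·(0.92403975 + 0.39228020·0.38229641) = 61.291805
y = r_b·(sin φ − φ·cos φ) = 57.068344·(0.38229641 − 0.39228020·0.92403975) = 1.130747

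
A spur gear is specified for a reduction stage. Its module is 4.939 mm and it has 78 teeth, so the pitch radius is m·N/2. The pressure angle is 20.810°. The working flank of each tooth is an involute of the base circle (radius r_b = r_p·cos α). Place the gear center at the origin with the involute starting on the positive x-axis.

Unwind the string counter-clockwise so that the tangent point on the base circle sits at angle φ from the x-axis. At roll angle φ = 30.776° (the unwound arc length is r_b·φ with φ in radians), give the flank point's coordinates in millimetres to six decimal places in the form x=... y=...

x=204.186285 y=9.035879

pitch radius r_p = m·N/2 = 4.939·78/2 = 192.621000
base radius r_b = r_p·cos α = 192.621000·cos 20.810° = 180.055116
roll angle φ = 30.776° = 0.53714253 rad
x = r_b·(cos φ + φ·sin φ) = 180.055116·(0.85917431 + 0.53714253·0.51168302) = 204.186285
y = r_b·(sin φ − φ·cos φ) = 180.055116·(0.51168302 − 0.53714253·0.85917431) = 9.035879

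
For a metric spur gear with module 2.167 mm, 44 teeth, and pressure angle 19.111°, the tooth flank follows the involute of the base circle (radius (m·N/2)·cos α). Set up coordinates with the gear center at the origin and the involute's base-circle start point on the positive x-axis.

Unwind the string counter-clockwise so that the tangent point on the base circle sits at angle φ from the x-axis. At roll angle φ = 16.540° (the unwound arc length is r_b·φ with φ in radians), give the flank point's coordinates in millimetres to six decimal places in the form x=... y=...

x=46.884543 y=0.358224

pitch radius r_p = m·N/2 = 2.167·44/2 = 47.674000
base radius r_b = r_p·cos α = 47.674000·cos 19.111° = 45.046499
roll angle φ = 16.540° = 0.28867746 rad
x = r_b·(cos φ + φ·sin φ) = 45.046499·(0.95862122 + 0.28867746·0.28468466) = 46.884543
y = r_b·(sin φ − φ·cos φ) = 45.046499·(0.28468466 − 0.28867746·0.95862122) = 0.358224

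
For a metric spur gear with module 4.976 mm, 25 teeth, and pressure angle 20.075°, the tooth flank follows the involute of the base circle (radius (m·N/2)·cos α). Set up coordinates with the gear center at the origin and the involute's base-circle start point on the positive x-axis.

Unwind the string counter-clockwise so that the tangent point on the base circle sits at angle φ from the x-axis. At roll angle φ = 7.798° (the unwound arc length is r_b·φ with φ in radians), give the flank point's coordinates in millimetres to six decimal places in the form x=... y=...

x=58.959559 y=0.049003

pitch radius r_p = m·N/2 = 4.976·25/2 = 62.200000
base radius r_b = r_p·cos α = 62.200000·cos 20.075° = 58.420984
roll angle φ = 7.798° = 0.13610078 rad
x = r_b·(cos φ + φ·sin φ) = 58.420984·(0.99075258 + 0.13610078·0.13568099) = 58.959559
y = r_b·(sin φ − φ·cos φ) = 58.420984·(0.13568099 − 0.13610078·0.99075258) = 0.049003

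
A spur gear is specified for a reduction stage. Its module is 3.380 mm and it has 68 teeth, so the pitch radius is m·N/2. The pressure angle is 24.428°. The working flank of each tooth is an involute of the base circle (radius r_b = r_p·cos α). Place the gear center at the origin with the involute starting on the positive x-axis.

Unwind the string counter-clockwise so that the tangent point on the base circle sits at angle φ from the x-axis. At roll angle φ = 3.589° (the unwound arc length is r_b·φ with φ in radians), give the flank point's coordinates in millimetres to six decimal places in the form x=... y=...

pitch radius r_p = m·N/2 = 3.380·68/2 = 114.920000
base radius r_b = r_p·cos α = 114.920000·cos 24.428° = 104.632554
roll angle φ = 3.589° = 0.06263987 rad
x = r_b·(cos φ + φ·sin φ) = 104.632554·(0.99803876 + 0.06263987·0.06259891) = 104.837628
y = r_b·(sin φ − φ·cos φ) = 104.632554·(0.06259891 − 0.06263987·0.99803876) = 0.008569

x=104.837628 y=0.008569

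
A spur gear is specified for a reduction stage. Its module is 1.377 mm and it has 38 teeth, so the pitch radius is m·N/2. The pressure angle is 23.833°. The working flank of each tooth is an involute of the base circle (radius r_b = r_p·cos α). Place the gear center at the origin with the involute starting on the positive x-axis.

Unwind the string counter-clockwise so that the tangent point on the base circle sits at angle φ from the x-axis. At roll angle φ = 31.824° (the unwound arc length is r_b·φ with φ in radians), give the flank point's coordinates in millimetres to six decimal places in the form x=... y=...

pitch radius r_p = m·N/2 = 1.377·38/2 = 26.163000
base radius r_b = r_p·cos α = 26.163000·cos 23.833° = 23.932005
roll angle φ = 31.824° = 0.55543358 rad
x = r_b·(cos φ + φ·sin φ) = 23.932005·(0.84967189 + 0.55543358·0.52731175) = 27.343717
y = r_b·(sin φ − φ·cos φ) = 23.932005·(0.52731175 − 0.55543358·0.84967189) = 1.325246

x=27.343717 y=1.325246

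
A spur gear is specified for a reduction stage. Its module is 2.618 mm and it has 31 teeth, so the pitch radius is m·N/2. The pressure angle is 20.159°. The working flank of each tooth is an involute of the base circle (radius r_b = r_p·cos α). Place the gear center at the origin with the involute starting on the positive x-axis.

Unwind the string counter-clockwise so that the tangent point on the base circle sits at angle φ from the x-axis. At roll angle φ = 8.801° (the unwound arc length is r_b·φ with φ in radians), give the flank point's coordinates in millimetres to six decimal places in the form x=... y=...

x=38.539880 y=0.045912

pitch radius r_p = m·N/2 = 2.618·31/2 = 40.579000
base radius r_b = r_p·cos α = 40.579000·cos 20.159° = 38.093125
roll angle φ = 8.801° = 0.15360643 rad
x = r_b·(cos φ + φ·sin φ) = 38.093125·(0.98822571 + 0.15360643·0.15300308) = 38.539880
y = r_b·(sin φ − φ·cos φ) = 38.093125·(0.15300308 − 0.15360643·0.98822571) = 0.045912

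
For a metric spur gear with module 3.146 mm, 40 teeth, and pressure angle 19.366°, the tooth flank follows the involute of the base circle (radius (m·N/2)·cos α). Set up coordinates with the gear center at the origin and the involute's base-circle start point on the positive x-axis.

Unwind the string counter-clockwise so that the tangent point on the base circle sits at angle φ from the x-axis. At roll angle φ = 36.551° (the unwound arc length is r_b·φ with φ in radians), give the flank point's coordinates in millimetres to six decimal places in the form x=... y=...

x=70.237190 y=4.930877

pitch radius r_p = m·N/2 = 3.146·40/2 = 62.920000
base radius r_b = r_p·cos α = 62.920000·cos 19.366° = 59.359961
roll angle φ = 36.551° = 0.63793529 rad
x = r_b·(cos φ + φ·sin φ) = 59.359961·(0.80332708 + 0.63793529·0.59553808) = 70.237190
y = r_b·(sin φ − φ·cos φ) = 59.359961·(0.59553808 − 0.63793529·0.80332708) = 4.930877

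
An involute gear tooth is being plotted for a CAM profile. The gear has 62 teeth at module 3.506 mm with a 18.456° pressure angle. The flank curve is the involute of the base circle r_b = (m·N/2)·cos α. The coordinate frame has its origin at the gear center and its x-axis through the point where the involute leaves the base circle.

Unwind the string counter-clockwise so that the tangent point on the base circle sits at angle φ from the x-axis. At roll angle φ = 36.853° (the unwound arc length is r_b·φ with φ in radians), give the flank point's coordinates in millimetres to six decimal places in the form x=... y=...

x=122.266534 y=8.771950

pitch radius r_p = m·N/2 = 3.506·62/2 = 108.686000
base radius r_b = r_p·cos α = 108.686000·cos 18.456° = 103.095958
roll angle φ = 36.853° = 0.64320619 rad
x = r_b·(cos φ + φ·sin φ) = 103.095958·(0.80017692 + 0.64320619·0.59976404) = 122.266534
y = r_b·(sin φ − φ·cos φ) = 103.095958·(0.59976404 − 0.64320619·0.80017692) = 8.771950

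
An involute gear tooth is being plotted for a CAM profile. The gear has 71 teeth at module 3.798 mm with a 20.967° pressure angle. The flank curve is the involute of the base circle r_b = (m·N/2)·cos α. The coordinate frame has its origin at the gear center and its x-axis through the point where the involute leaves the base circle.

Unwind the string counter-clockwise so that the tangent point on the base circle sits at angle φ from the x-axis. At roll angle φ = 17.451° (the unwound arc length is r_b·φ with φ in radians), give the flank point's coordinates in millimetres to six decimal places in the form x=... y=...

x=131.606563 y=1.174813

pitch radius r_p = m·N/2 = 3.798·71/2 = 134.829000
base radius r_b = r_p·cos α = 134.829000·cos 20.967° = 125.901524
roll angle φ = 17.451° = 0.30457741 rad
x = r_b·(cos φ + φ·sin φ) = 125.901524·(0.95397377 + 0.30457741·0.29989006) = 131.606563
y = r_b·(sin φ − φ·cos φ) = 125.901524·(0.29989006 − 0.30457741·0.95397377) = 1.174813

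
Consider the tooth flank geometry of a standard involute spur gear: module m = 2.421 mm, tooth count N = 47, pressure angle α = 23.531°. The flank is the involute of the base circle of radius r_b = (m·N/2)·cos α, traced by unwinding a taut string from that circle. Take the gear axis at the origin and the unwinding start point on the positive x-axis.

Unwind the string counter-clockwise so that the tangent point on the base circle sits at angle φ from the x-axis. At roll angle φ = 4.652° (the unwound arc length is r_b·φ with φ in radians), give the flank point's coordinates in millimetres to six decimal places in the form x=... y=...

x=52.334126 y=0.009300

pitch radius r_p = m·N/2 = 2.421·47/2 = 56.893500
base radius r_b = r_p·cos α = 56.893500·cos 23.531° = 52.162475
roll angle φ = 4.652° = 0.08119272 rad
x = r_b·(cos φ + φ·sin φ) = 52.162475·(0.99670568 + 0.08119272·0.08110354) = 52.334126
y = r_b·(sin φ − φ·cos φ) = 52.162475·(0.08110354 − 0.08119272·0.99670568) = 0.009300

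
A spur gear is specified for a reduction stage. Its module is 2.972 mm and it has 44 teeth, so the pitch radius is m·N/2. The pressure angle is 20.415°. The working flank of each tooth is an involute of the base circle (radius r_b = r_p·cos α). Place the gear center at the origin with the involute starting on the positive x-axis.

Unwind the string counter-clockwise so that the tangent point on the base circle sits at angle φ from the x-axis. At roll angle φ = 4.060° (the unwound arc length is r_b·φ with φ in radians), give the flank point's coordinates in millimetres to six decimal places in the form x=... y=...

x=61.430926 y=0.007264

pitch radius r_p = m·N/2 = 2.972·44/2 = 65.384000
base radius r_b = r_p·cos α = 65.384000·cos 20.415° = 61.277277
roll angle φ = 4.060° = 0.07086037 rad
x = r_b·(cos φ + φ·sin φ) = 61.277277·(0.99749045 + 0.07086037·0.07080108) = 61.430926
y = r_b·(sin φ − φ·cos φ) = 61.277277·(0.07080108 − 0.07086037·0.99749045) = 0.007264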